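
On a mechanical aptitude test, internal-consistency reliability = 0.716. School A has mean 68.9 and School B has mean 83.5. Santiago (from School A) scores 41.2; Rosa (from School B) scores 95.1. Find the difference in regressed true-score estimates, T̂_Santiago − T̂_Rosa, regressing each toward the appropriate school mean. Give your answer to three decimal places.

-42.739

T̂_Santiago = 0.716(41.2) + 0.284(68.9) = 49.06680
T̂_Rosa = 0.716(95.1) + 0.284(83.5) = 91.80560
Difference = 49.06680 − 91.80560 = -42.73880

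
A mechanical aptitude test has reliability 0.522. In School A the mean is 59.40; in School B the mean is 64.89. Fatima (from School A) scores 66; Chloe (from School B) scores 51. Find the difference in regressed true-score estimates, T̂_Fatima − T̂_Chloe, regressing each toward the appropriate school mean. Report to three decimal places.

5.206

T̂_Fatima = 0.522(66) + 0.478(59.40) = 62.84520
T̂_Chloe = 0.522(51) + 0.478(64.89) = 57.63942
Difference = 62.84520 − 57.63942 = 5.20578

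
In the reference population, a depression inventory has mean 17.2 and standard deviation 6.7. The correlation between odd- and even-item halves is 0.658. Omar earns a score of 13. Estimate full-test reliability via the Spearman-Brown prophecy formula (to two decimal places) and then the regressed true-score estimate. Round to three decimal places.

13.882

Spearman-Brown: ρ = 2r/(1 + r) = 2(0.658)/(1 + 0.658) = 1.3160/1.658 = 0.7937 → 0.79
T̂ = 0.79(13) + 0.21(17.2) = 10.27 + 3.612 = 13.8820 → 13.882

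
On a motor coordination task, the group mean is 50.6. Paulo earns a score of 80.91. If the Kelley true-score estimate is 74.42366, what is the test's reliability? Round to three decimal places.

T̂ = ρX + (1 − ρ)μ  ⇒  T̂ − μ = ρ(X − μ)
ρ = (T̂ − μ)/(X − μ) = (74.42366 − 50.6) / (80.91 − 50.6) = 23.82366 / 30.31 = 0.78600

0.786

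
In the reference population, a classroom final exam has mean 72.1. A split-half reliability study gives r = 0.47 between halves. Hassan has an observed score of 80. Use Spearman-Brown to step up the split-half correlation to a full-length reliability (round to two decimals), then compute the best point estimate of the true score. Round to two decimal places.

77.16

Spearman-Brown: ρ = 2r/(1 + r) = 2(0.47)/(1 + 0.47) = 0.940/1.47 = 0.6395 → 0.64
Regress the observed score toward the mean by the unreliability: T̂ = 0.64·80 + 0.36·72.1 = 51.20 + 25.956 = 77.156.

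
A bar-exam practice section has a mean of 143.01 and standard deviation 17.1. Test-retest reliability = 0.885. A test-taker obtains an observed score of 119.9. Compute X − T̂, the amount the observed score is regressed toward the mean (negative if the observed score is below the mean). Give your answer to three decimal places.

-2.658

Weight the observed score by reliability and the mean by (1 − reliability): T̂ = 0.885·119.9 + 0.115·143.01 = 106.1115 + 16.44615 = 122.55765.
X − T̂ = 119.9 − 122.5577 = -2.6577 → -2.658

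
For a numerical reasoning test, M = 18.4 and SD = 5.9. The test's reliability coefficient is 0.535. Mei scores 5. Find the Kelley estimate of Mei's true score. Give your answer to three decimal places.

11.231

T̂ = 0.535(5) + 0.465(18.4) = 2.675 + 8.5560 = 11.2310 → 11.231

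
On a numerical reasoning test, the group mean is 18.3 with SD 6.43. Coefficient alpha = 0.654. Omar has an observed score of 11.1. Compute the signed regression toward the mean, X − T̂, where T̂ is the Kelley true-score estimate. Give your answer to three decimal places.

T̂ = 0.654(11.1) + 0.346(18.3) = 7.2594 + 6.3318 = 13.59120 → 13.5912
X − T̂ = 11.1 − 13.5912 = -2.4912 → -2.491

-2.491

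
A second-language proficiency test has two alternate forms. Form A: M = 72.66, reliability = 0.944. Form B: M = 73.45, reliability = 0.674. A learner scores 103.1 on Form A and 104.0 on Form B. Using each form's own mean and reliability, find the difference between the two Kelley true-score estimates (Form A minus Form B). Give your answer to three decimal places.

7.355

T̂_A = 0.944(103.1) + 0.056(72.66) = 101.39536
T̂_B = 0.674(104.0) + 0.326(73.45) = 94.04070
T̂_A − T̂_B = 7.35466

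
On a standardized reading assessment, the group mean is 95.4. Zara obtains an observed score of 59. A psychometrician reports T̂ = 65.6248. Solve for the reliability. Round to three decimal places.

0.818

T̂ = ρX + (1 − ρ)μ  ⇒  T̂ − μ = ρ(X − μ)
ρ = (T̂ − μ)/(X − μ) = (65.6248 − 95.4) / (59 − 95.4) = -29.7752 / -36.4 = 0.81800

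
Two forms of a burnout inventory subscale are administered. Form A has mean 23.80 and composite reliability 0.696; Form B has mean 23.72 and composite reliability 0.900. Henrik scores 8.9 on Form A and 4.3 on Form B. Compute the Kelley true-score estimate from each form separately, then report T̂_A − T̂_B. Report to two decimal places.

7.19

T̂_A = 0.696(8.9) + 0.304(23.80) = 13.4296
T̂_B = 0.900(4.3) + 0.100(23.72) = 6.2420
T̂_A − T̂_B = 7.1876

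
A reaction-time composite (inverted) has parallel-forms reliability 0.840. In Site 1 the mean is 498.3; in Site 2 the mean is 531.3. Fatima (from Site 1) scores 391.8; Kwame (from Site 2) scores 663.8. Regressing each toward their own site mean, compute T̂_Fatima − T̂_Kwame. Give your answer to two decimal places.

-233.76

T̂_Fatima = 0.840(391.8) + 0.160(498.3) = 408.8400
T̂_Kwame = 0.840(663.8) + 0.160(531.3) = 642.6000
Difference = 408.8400 − 642.6000 = -233.7600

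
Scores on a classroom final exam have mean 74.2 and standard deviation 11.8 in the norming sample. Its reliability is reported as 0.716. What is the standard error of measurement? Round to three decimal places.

SEM = SD · √(1 − ρ) = 11.8 × √0.284 = 11.8 × 0.5329 = 6.2884

6.288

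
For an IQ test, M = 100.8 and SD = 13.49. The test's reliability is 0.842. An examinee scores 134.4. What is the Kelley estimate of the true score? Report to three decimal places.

129.091

Weight the observed score by reliability and the mean by (1 − reliability): T̂ = 0.842·134.4 + 0.158·100.8 = 113.1648 + 15.9264 = 129.0912.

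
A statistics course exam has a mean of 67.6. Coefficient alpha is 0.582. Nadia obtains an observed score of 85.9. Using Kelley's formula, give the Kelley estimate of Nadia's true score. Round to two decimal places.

78.25

T̂ = 0.582(85.9) + 0.418(67.6) = 49.9938 + 28.2568 = 78.251 → 78.25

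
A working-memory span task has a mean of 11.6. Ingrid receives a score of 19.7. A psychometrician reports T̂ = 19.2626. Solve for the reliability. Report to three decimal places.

T̂ = ρX + (1 − ρ)μ  ⇒  T̂ − μ = ρ(X − μ)
ρ = (T̂ − μ)/(X − μ) = (19.2626 − 11.6) / (19.7 − 11.6) = 7.6626 / 8.1 = 0.94600

0.946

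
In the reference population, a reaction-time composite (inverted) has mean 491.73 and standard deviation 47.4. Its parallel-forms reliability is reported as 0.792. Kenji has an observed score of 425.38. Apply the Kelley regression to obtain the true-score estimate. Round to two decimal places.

Regress the observed score toward the mean by the unreliability: T̂ = 0.792·425.38 + 0.208·491.73 = 336.90096 + 102.27984 = 439.181.

439.18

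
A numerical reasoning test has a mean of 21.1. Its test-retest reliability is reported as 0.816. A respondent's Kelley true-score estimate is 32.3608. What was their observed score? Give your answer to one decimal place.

34.9

T̂ = ρX + (1 − ρ)μ  ⇒  X = (T̂ − (1 − ρ)μ) / ρ
X = (32.3608 − 0.184 × 21.1) / 0.816 = (32.3608 − 3.8824) / 0.816 = 28.4784 / 0.816 = 34.900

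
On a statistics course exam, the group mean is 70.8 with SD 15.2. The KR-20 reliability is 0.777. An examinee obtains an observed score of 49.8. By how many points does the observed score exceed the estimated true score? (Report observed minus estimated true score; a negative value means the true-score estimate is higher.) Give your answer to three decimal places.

T̂ = ρX + (1 − ρ)μ
  = 0.777 × 49.8 + 0.223 × 70.8
  = 38.6946 + 15.7884
  = 54.48300
  ≈ 54.4830
X − T̂ = 49.8 − 54.4830 = -4.6830 → -4.683

-4.683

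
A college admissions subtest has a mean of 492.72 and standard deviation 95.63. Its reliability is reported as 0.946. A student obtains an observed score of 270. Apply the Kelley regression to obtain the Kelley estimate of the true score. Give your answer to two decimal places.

T̂ = 0.946(270) + 0.054(492.72) = 255.420 + 26.60688 = 282.027 → 282.03

282.03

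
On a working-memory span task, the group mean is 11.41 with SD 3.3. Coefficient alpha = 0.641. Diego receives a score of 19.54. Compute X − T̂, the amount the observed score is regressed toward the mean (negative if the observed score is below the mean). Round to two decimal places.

2.92

Regress the observed score toward the mean by the unreliability: T̂ = 0.641·19.54 + 0.359·11.41 = 12.52514 + 4.09619 = 16.6213.
X − T̂ = 19.54 − 16.621 = 2.919 → 2.92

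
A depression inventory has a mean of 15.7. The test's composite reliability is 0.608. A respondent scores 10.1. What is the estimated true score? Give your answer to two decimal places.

T̂ = 0.608(10.1) + 0.392(15.7) = 6.1408 + 6.1544 = 12.295 → 12.30

12.30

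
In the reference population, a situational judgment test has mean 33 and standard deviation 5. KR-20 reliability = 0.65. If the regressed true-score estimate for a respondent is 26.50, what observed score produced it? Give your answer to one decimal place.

T̂ = ρX + (1 − ρ)μ  ⇒  X = (T̂ − (1 − ρ)μ) / ρ
X = (26.50 − 0.35 × 33) / 0.65 = (26.50 − 11.55) / 0.65 = 14.95 / 0.65 = 23.000

23.0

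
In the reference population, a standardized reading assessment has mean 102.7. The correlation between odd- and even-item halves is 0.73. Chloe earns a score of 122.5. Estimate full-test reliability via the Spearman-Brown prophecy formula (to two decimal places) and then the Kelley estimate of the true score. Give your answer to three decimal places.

Spearman-Brown: ρ = 2r/(1 + r) = 2(0.73)/(1 + 0.73) = 1.460/1.73 = 0.8439 → 0.84
T̂ = 0.84(122.5) + 0.16(102.7) = 102.900 + 16.432 = 119.3320 → 119.332

119.332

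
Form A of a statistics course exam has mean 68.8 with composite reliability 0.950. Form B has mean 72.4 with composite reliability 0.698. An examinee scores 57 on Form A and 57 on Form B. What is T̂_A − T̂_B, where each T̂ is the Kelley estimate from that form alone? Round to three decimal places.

-4.061

T̂_A = 0.950(57) + 0.050(68.8) = 57.59000
T̂_B = 0.698(57) + 0.302(72.4) = 61.65080
T̂_A − T̂_B = -4.06080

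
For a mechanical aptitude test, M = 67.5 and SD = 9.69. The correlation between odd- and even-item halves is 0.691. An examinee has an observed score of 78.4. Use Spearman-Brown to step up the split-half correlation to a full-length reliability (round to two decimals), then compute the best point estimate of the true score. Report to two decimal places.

Spearman-Brown: ρ = 2r/(1 + r) = 2(0.691)/(1 + 0.691) = 1.3820/1.691 = 0.8173 → 0.82
Weight the observed score by reliability and the mean by (1 − reliability): T̂ = 0.82·78.4 + 0.18·67.5 = 64.288 + 12.150 = 76.438.

76.44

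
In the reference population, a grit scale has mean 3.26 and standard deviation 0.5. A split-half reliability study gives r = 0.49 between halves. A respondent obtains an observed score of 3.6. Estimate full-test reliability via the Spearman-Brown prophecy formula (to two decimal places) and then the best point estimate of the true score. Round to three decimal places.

3.484

Spearman-Brown: ρ = 2r/(1 + r) = 2(0.49)/(1 + 0.49) = 0.980/1.49 = 0.6577 → 0.66
Kelley's formula gives T̂ = 0.66·3.6 + 0.34·3.26 = 2.376 + 1.1084 = 3.4844.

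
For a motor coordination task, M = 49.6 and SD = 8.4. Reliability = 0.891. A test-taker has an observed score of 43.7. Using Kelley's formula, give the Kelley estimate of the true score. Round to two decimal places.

T̂ = ρX + (1 − ρ)μ
  = 0.891 × 43.7 + 0.109 × 49.6
  = 38.9367 + 5.4064
  = 44.343
  ≈ 44.34

44.34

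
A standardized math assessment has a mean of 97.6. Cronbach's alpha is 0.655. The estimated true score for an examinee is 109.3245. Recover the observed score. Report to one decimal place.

115.5

T̂ = ρX + (1 − ρ)μ  ⇒  X = (T̂ − (1 − ρ)μ) / ρ
X = (109.3245 − 0.345 × 97.6) / 0.655 = (109.3245 − 33.6720) / 0.655 = 75.6525 / 0.655 = 115.500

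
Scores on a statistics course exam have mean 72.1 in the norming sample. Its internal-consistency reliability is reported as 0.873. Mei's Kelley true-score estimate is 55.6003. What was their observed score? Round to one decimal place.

53.2

T̂ = ρX + (1 − ρ)μ  ⇒  X = (T̂ − (1 − ρ)μ) / ρ
X = (55.6003 − 0.127 × 72.1) / 0.873 = (55.6003 − 9.1567) / 0.873 = 46.4436 / 0.873 = 53.200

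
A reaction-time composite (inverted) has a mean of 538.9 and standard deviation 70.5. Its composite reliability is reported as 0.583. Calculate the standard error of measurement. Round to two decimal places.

45.53

SEM = SD · √(1 − ρ) = 70.5 × √0.417 = 70.5 × 0.6458 = 45.526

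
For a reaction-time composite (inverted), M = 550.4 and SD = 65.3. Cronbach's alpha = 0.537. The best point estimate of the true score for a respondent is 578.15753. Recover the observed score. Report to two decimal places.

T̂ = ρX + (1 − ρ)μ  ⇒  X = (T̂ − (1 − ρ)μ) / ρ
X = (578.15753 − 0.463 × 550.4) / 0.537 = (578.15753 − 254.8352) / 0.537 = 323.32233 / 0.537 = 602.0900

602.09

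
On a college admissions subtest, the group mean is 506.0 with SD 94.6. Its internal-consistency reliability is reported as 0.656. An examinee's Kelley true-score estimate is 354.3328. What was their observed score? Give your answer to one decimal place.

274.8

T̂ = ρX + (1 − ρ)μ  ⇒  X = (T̂ − (1 − ρ)μ) / ρ
X = (354.3328 − 0.344 × 506.0) / 0.656 = (354.3328 − 174.0640) / 0.656 = 180.2688 / 0.656 = 274.800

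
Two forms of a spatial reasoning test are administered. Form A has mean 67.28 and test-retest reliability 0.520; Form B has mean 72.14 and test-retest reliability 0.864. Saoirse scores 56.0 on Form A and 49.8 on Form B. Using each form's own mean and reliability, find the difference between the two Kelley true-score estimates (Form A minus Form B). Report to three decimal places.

T̂_A = 0.520(56.0) + 0.480(67.28) = 61.41440
T̂_B = 0.864(49.8) + 0.136(72.14) = 52.83824
T̂_A − T̂_B = 8.57616

8.576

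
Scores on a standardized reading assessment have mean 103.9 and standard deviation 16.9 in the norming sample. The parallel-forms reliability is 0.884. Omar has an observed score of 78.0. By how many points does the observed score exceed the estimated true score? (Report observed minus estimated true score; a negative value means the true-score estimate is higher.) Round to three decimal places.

-3.004

Weight the observed score by reliability and the mean by (1 − reliability): T̂ = 0.884·78.0 + 0.116·103.9 = 68.9520 + 12.0524 = 81.00440.
X − T̂ = 78.0 − 81.0044 = -3.0044 → -3.004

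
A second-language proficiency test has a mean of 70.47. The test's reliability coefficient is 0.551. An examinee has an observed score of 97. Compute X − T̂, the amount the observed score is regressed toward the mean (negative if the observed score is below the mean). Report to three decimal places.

T̂ = 0.551(97) + 0.449(70.47) = 53.447 + 31.64103 = 85.08803 → 85.0880
X − T̂ = 97 − 85.0880 = 11.9120 → 11.912

11.912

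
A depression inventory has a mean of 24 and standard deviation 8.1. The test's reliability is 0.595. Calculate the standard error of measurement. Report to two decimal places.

SEM = SD · √(1 − ρ) = 8.1 × √0.405 = 8.1 × 0.6364 = 5.155

5.15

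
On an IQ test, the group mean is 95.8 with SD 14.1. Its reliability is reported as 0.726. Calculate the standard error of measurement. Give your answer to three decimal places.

7.381

SEM = SD · √(1 − ρ) = 14.1 × √0.274 = 14.1 × 0.5235 = 7.3806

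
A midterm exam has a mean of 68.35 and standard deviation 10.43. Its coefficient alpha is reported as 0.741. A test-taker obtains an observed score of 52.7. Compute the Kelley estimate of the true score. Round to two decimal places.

56.75

Weight the observed score by reliability and the mean by (1 − reliability): T̂ = 0.741·52.7 + 0.259·68.35 = 39.0507 + 17.70265 = 56.753.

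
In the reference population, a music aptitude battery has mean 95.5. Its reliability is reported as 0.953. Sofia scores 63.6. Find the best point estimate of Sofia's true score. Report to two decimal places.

65.10

T̂ = 0.953(63.6) + 0.047(95.5) = 60.6108 + 4.4885 = 65.099 → 65.10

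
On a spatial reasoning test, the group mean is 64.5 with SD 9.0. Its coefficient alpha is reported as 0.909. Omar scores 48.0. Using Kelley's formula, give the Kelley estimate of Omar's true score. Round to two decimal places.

T̂ = ρX + (1 − ρ)μ
  = 0.909 × 48.0 + 0.091 × 64.5
  = 43.6320 + 5.8695
  = 49.502
  ≈ 49.50

49.50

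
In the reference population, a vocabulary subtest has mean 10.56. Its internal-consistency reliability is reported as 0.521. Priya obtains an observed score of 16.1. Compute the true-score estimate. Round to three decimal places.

Weight the observed score by reliability and the mean by (1 − reliability): T̂ = 0.521·16.1 + 0.479·10.56 = 8.3881 + 5.05824 = 13.4463.

13.446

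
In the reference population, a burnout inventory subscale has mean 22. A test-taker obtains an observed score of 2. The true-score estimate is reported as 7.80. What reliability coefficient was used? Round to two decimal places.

T̂ = ρX + (1 − ρ)μ  ⇒  T̂ − μ = ρ(X − μ)
ρ = (T̂ − μ)/(X − μ) = (7.80 − 22) / (2 − 22) = -14.20 / -20.0 = 0.7100

0.71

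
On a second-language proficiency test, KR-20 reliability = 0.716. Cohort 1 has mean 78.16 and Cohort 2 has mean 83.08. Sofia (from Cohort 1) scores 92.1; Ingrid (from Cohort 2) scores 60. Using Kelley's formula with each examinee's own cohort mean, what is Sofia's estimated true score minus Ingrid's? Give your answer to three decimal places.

21.586

T̂_Sofia = 0.716(92.1) + 0.284(78.16) = 88.14104
T̂_Ingrid = 0.716(60) + 0.284(83.08) = 66.55472
Difference = 88.14104 − 66.55472 = 21.58632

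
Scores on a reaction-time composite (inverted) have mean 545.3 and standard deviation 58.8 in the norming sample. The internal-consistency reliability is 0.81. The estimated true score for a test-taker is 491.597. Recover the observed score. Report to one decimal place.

T̂ = ρX + (1 − ρ)μ  ⇒  X = (T̂ − (1 − ρ)μ) / ρ
X = (491.597 − 0.19 × 545.3) / 0.81 = (491.597 − 103.607) / 0.81 = 387.990 / 0.81 = 479.000

479.0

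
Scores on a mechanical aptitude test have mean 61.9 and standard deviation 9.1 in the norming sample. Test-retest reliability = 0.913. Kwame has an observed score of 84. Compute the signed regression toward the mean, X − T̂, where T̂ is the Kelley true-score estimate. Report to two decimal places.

1.92

T̂ = 0.913(84) + 0.087(61.9) = 76.692 + 5.3853 = 82.0773 → 82.077
X − T̂ = 84 − 82.077 = 1.923 → 1.92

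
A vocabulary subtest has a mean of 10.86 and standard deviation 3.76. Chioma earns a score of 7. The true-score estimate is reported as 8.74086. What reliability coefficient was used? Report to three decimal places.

T̂ = ρX + (1 − ρ)μ  ⇒  T̂ − μ = ρ(X − μ)
ρ = (T̂ − μ)/(X − μ) = (8.74086 − 10.86) / (7 − 10.86) = -2.11914 / -3.86 = 0.54900

0.549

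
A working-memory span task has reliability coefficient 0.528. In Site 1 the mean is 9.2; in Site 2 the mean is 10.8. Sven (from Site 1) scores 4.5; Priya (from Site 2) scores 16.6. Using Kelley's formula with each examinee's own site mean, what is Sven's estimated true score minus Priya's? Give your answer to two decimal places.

-7.14

T̂_Sven = 0.528(4.5) + 0.472(9.2) = 6.7184
T̂_Priya = 0.528(16.6) + 0.472(10.8) = 13.8624
Difference = 6.7184 − 13.8624 = -7.1440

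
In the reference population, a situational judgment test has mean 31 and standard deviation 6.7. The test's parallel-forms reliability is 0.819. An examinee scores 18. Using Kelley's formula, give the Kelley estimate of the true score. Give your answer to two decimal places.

20.35

Regress the observed score toward the mean by the unreliability: T̂ = 0.819·18 + 0.181·31 = 14.742 + 5.611 = 20.353.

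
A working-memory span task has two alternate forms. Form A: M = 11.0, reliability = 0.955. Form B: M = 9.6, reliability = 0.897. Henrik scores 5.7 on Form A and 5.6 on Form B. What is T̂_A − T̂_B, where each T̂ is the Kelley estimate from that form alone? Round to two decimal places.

-0.07

T̂_A = 0.955(5.7) + 0.045(11.0) = 5.9385
T̂_B = 0.897(5.6) + 0.103(9.6) = 6.0120
T̂_A − T̂_B = -0.0735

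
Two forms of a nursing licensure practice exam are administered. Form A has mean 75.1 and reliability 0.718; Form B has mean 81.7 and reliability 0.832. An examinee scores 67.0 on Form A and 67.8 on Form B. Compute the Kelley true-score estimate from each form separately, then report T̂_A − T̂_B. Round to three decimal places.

-0.851

T̂_A = 0.718(67.0) + 0.282(75.1) = 69.28420
T̂_B = 0.832(67.8) + 0.168(81.7) = 70.13520
T̂_A − T̂_B = -0.85100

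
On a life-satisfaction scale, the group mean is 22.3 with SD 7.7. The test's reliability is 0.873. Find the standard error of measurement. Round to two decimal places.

SEM = SD · √(1 − ρ) = 7.7 × √0.127 = 7.7 × 0.3564 = 2.744

2.74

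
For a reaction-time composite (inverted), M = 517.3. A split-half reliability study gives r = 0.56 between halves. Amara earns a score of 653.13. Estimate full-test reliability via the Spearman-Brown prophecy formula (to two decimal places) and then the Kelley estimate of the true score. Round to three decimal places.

615.098

Spearman-Brown: ρ = 2r/(1 + r) = 2(0.56)/(1 + 0.56) = 1.120/1.56 = 0.7179 → 0.72
T̂ = ρX + (1 − ρ)μ
  = 0.72 × 653.13 + 0.28 × 517.3
  = 470.2536 + 144.844
  = 615.0976
  ≈ 615.098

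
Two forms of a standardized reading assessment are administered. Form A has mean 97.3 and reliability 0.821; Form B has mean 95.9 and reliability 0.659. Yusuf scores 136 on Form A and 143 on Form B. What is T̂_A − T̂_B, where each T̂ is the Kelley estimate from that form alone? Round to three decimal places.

T̂_A = 0.821(136) + 0.179(97.3) = 129.07270
T̂_B = 0.659(143) + 0.341(95.9) = 126.93890
T̂_A − T̂_B = 2.13380

2.134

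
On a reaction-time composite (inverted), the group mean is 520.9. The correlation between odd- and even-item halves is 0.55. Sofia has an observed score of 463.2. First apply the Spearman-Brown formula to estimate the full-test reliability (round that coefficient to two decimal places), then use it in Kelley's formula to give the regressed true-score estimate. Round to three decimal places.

479.933

Spearman-Brown: ρ = 2r/(1 + r) = 2(0.55)/(1 + 0.55) = 1.100/1.55 = 0.7097 → 0.71
T̂ = ρX + (1 − ρ)μ
  = 0.71 × 463.2 + 0.29 × 520.9
  = 328.872 + 151.061
  = 479.9330
  ≈ 479.933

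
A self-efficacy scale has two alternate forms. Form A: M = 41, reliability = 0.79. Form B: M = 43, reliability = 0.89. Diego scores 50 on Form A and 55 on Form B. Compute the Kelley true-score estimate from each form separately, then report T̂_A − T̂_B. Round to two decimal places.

T̂_A = 0.79(50) + 0.21(41) = 48.1100
T̂_B = 0.89(55) + 0.11(43) = 53.6800
T̂_A − T̂_B = -5.5700

-5.57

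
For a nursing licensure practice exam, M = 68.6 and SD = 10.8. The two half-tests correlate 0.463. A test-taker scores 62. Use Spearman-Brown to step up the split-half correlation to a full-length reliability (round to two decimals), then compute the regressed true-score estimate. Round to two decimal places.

64.44

Spearman-Brown: ρ = 2r/(1 + r) = 2(0.463)/(1 + 0.463) = 0.9260/1.463 = 0.6329 → 0.63
T̂ = 0.63(62) + 0.37(68.6) = 39.06 + 25.382 = 64.442 → 64.44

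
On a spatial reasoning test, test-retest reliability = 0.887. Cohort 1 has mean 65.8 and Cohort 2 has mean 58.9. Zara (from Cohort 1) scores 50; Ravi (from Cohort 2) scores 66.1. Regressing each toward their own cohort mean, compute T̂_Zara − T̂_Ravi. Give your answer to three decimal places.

-13.501

T̂_Zara = 0.887(50) + 0.113(65.8) = 51.78540
T̂_Ravi = 0.887(66.1) + 0.113(58.9) = 65.28640
Difference = 51.78540 − 65.28640 = -13.50100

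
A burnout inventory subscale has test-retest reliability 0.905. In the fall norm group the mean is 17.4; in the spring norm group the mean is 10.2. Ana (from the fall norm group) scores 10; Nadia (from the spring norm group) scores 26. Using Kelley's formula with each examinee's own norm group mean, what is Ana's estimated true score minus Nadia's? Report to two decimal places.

-13.80

T̂_Ana = 0.905(10) + 0.095(17.4) = 10.7030
T̂_Nadia = 0.905(26) + 0.095(10.2) = 24.4990
Difference = 10.7030 − 24.4990 = -13.7960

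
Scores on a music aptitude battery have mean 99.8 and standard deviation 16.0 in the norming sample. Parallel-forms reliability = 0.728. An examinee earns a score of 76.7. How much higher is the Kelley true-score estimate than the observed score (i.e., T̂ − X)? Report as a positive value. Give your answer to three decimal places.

T̂ = 0.728(76.7) + 0.272(99.8) = 55.8376 + 27.1456 = 82.98320 → 82.9832
T̂ − X = 82.9832 − 76.7 = 6.2832 → 6.283

6.283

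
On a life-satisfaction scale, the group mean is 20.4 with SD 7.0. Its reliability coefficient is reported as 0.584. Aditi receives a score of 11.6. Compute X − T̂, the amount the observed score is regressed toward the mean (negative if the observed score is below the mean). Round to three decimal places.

-3.661

Kelley's formula gives T̂ = 0.584·11.6 + 0.416·20.4 = 6.7744 + 8.4864 = 15.26080.
X − T̂ = 11.6 − 15.2608 = -3.6608 → -3.661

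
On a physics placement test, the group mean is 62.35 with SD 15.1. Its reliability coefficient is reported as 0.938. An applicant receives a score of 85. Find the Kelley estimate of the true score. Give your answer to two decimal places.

T̂ = 0.938(85) + 0.062(62.35) = 79.730 + 3.86570 = 83.596 → 83.60

83.60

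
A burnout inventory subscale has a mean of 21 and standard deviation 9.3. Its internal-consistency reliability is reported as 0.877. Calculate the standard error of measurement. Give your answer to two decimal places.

3.26

SEM = SD · √(1 − ρ) = 9.3 × √0.123 = 9.3 × 0.3507 = 3.262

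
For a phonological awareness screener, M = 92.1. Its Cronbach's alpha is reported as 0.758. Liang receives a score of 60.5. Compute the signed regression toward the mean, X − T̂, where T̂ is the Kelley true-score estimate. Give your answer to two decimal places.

-7.65

T̂ = 0.758(60.5) + 0.242(92.1) = 45.8590 + 22.2882 = 68.1472 → 68.147
X − T̂ = 60.5 − 68.147 = -7.647 → -7.65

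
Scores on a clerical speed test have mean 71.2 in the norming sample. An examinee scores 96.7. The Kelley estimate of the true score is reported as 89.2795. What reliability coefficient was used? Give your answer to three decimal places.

T̂ = ρX + (1 − ρ)μ  ⇒  T̂ − μ = ρ(X − μ)
ρ = (T̂ − μ)/(X − μ) = (89.2795 − 71.2) / (96.7 − 71.2) = 18.0795 / 25.5 = 0.70900

0.709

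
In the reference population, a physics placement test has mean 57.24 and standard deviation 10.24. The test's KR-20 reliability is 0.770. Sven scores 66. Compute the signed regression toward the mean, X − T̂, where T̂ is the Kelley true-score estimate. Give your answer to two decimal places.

T̂ = ρX + (1 − ρ)μ
  = 0.770 × 66 + 0.230 × 57.24
  = 50.820 + 13.16520
  = 63.9852
  ≈ 63.985
X − T̂ = 66 − 63.985 = 2.015 → 2.01

2.01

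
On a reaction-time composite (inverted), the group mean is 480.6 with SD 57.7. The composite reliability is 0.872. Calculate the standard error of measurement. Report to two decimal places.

20.64

SEM = SD · √(1 − ρ) = 57.7 × √0.128 = 57.7 × 0.3578 = 20.643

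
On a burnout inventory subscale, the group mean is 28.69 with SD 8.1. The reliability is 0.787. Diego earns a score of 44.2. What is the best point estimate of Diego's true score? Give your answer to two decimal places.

T̂ = 0.787(44.2) + 0.213(28.69) = 34.7854 + 6.11097 = 40.896 → 40.90

40.90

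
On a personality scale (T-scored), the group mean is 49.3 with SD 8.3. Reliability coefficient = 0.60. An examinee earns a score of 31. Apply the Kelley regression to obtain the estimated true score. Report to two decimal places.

T̂ = ρX + (1 − ρ)μ
  = 0.60 × 31 + 0.40 × 49.3
  = 18.60 + 19.720
  = 38.320
  ≈ 38.32

38.32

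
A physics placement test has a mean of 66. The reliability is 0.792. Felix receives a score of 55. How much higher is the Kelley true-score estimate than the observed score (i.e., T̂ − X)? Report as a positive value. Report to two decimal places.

2.29

T̂ = ρX + (1 − ρ)μ
  = 0.792 × 55 + 0.208 × 66
  = 43.560 + 13.728
  = 57.2880
  ≈ 57.288
T̂ − X = 57.288 − 55 = 2.288 → 2.29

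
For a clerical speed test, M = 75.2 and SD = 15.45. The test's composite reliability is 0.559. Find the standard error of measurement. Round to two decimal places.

10.26

SEM = SD · √(1 − ρ) = 15.45 × √0.441 = 15.45 × 0.6641 = 10.260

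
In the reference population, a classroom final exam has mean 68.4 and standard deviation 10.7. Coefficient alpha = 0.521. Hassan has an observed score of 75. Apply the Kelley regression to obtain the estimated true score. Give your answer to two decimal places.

71.84

T̂ = 0.521(75) + 0.479(68.4) = 39.075 + 32.7636 = 71.839 → 71.84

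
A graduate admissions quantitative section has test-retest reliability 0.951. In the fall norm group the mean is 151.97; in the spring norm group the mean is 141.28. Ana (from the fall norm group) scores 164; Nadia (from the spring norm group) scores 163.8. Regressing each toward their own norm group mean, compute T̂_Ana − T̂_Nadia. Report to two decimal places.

T̂_Ana = 0.951(164) + 0.049(151.97) = 163.4105
T̂_Nadia = 0.951(163.8) + 0.049(141.28) = 162.6965
Difference = 163.4105 − 162.6965 = 0.7140

0.71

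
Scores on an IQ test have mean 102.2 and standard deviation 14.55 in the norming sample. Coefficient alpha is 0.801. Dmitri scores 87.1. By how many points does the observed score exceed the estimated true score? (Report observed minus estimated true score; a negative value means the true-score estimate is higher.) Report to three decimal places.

-3.005

T̂ = ρX + (1 − ρ)μ
  = 0.801 × 87.1 + 0.199 × 102.2
  = 69.7671 + 20.3378
  = 90.10490
  ≈ 90.1049
X − T̂ = 87.1 − 90.1049 = -3.0049 → -3.005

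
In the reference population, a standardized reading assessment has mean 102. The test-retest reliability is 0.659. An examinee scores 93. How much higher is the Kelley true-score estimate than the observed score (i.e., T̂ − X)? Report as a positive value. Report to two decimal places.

3.07

T̂ = ρX + (1 − ρ)μ
  = 0.659 × 93 + 0.341 × 102
  = 61.287 + 34.782
  = 96.0690
  ≈ 96.069
T̂ − X = 96.069 − 93 = 3.069 → 3.07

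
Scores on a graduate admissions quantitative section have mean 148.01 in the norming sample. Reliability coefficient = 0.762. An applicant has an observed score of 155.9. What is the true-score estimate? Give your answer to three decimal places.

154.022

T̂ = 0.762(155.9) + 0.238(148.01) = 118.7958 + 35.22638 = 154.0222 → 154.022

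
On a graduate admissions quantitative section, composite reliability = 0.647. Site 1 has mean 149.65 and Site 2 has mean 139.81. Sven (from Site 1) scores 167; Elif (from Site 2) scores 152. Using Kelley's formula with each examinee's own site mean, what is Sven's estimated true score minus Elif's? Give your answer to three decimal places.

T̂_Sven = 0.647(167) + 0.353(149.65) = 160.87545
T̂_Elif = 0.647(152) + 0.353(139.81) = 147.69693
Difference = 160.87545 − 147.69693 = 13.17852

13.179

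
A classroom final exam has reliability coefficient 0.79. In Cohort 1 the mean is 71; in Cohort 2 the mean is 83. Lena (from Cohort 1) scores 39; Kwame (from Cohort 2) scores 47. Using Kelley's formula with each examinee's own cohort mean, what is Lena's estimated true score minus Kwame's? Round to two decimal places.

T̂_Lena = 0.79(39) + 0.21(71) = 45.7200
T̂_Kwame = 0.79(47) + 0.21(83) = 54.5600
Difference = 45.7200 − 54.5600 = -8.8400

-8.84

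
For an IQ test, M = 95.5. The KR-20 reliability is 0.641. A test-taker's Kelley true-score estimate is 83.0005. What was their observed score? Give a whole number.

T̂ = ρX + (1 − ρ)μ  ⇒  X = (T̂ − (1 − ρ)μ) / ρ
X = (83.0005 − 0.359 × 95.5) / 0.641 = (83.0005 − 34.2845) / 0.641 = 48.7160 / 0.641 = 76.00

76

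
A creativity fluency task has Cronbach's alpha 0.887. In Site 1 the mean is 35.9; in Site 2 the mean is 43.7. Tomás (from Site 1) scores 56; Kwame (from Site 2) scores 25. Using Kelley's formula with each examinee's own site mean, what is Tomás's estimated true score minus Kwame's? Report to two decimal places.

T̂_Tomás = 0.887(56) + 0.113(35.9) = 53.7287
T̂_Kwame = 0.887(25) + 0.113(43.7) = 27.1131
Difference = 53.7287 − 27.1131 = 26.6156

26.62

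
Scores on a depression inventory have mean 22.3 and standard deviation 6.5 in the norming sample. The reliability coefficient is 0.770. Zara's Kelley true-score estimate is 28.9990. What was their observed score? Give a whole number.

31

T̂ = ρX + (1 − ρ)μ  ⇒  X = (T̂ − (1 − ρ)μ) / ρ
X = (28.9990 − 0.230 × 22.3) / 0.770 = (28.9990 − 5.1290) / 0.770 = 23.8700 / 0.770 = 31.00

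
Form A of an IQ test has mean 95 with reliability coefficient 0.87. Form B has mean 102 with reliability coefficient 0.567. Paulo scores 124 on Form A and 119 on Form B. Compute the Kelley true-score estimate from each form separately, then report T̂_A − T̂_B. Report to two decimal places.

T̂_A = 0.87(124) + 0.13(95) = 120.2300
T̂_B = 0.567(119) + 0.433(102) = 111.6390
T̂_A − T̂_B = 8.5910

8.59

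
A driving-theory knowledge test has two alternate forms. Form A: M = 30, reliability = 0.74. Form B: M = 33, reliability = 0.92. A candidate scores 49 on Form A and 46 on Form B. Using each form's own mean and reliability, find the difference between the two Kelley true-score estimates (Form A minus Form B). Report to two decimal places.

T̂_A = 0.74(49) + 0.26(30) = 44.0600
T̂_B = 0.92(46) + 0.08(33) = 44.9600
T̂_A − T̂_B = -0.9000

-0.90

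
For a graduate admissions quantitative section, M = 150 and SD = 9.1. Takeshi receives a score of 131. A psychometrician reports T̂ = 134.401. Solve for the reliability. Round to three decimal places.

T̂ = ρX + (1 − ρ)μ  ⇒  T̂ − μ = ρ(X − μ)
ρ = (T̂ − μ)/(X − μ) = (134.401 − 150) / (131 − 150) = -15.599 / -19.0 = 0.82100

0.821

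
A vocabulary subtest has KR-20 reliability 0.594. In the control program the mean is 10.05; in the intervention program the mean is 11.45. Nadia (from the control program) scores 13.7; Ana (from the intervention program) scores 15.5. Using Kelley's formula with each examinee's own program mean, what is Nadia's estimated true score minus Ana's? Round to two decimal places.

T̂_Nadia = 0.594(13.7) + 0.406(10.05) = 12.2181
T̂_Ana = 0.594(15.5) + 0.406(11.45) = 13.8557
Difference = 12.2181 − 13.8557 = -1.6376

-1.64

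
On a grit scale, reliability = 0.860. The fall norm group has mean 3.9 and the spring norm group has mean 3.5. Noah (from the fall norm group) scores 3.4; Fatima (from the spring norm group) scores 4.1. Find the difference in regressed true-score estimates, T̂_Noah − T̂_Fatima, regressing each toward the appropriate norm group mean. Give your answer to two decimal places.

-0.55

T̂_Noah = 0.860(3.4) + 0.140(3.9) = 3.4700
T̂_Fatima = 0.860(4.1) + 0.140(3.5) = 4.0160
Difference = 3.4700 − 4.0160 = -0.5460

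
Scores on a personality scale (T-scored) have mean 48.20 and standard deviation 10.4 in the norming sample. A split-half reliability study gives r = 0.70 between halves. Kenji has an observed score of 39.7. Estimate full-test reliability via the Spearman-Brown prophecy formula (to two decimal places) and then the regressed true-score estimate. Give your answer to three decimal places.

41.230

Spearman-Brown: ρ = 2r/(1 + r) = 2(0.70)/(1 + 0.70) = 1.400/1.70 = 0.8235 → 0.82
T̂ = 0.82(39.7) + 0.18(48.20) = 32.554 + 8.6760 = 41.2300 → 41.230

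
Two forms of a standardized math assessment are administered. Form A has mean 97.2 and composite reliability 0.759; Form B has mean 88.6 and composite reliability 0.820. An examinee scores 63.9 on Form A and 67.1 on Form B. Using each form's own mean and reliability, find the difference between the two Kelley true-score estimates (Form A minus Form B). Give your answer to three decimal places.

0.955

T̂_A = 0.759(63.9) + 0.241(97.2) = 71.92530
T̂_B = 0.820(67.1) + 0.180(88.6) = 70.97000
T̂_A − T̂_B = 0.95530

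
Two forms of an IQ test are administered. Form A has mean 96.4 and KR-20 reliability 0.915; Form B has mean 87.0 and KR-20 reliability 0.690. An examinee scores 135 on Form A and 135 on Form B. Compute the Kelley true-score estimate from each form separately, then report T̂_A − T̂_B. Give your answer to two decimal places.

11.60

T̂_A = 0.915(135) + 0.085(96.4) = 131.7190
T̂_B = 0.690(135) + 0.310(87.0) = 120.1200
T̂_A − T̂_B = 11.5990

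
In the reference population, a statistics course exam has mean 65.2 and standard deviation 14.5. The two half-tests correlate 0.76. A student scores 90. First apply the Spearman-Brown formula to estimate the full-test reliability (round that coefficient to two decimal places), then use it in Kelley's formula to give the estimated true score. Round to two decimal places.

Spearman-Brown: ρ = 2r/(1 + r) = 2(0.76)/(1 + 0.76) = 1.520/1.76 = 0.8636 → 0.86
Kelley's formula gives T̂ = 0.86·90 + 0.14·65.2 = 77.40 + 9.128 = 86.528.

86.53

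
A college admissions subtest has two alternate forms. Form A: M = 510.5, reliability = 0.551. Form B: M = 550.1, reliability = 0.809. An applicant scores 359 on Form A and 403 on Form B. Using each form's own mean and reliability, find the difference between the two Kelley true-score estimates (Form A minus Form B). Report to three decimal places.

-4.073

T̂_A = 0.551(359) + 0.449(510.5) = 427.02350
T̂_B = 0.809(403) + 0.191(550.1) = 431.09610
T̂_A − T̂_B = -4.07260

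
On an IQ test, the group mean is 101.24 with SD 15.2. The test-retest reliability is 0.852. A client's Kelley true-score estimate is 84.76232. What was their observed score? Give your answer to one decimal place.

81.9

T̂ = ρX + (1 − ρ)μ  ⇒  X = (T̂ − (1 − ρ)μ) / ρ
X = (84.76232 − 0.148 × 101.24) / 0.852 = (84.76232 − 14.98352) / 0.852 = 69.77880 / 0.852 = 81.900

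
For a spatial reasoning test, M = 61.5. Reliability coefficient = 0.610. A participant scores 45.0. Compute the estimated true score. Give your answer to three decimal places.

51.435

T̂ = 0.610(45.0) + 0.390(61.5) = 27.4500 + 23.9850 = 51.4350 → 51.435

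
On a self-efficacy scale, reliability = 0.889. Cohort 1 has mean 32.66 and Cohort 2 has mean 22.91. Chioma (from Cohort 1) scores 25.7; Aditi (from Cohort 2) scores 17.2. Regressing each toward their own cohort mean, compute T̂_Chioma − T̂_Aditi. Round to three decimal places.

T̂_Chioma = 0.889(25.7) + 0.111(32.66) = 26.47256
T̂_Aditi = 0.889(17.2) + 0.111(22.91) = 17.83381
Difference = 26.47256 − 17.83381 = 8.63875

8.639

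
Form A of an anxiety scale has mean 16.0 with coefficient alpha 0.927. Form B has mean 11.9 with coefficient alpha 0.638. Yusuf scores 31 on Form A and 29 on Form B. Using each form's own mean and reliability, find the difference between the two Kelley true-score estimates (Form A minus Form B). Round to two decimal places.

T̂_A = 0.927(31) + 0.073(16.0) = 29.9050
T̂_B = 0.638(29) + 0.362(11.9) = 22.8098
T̂_A − T̂_B = 7.0952

7.10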